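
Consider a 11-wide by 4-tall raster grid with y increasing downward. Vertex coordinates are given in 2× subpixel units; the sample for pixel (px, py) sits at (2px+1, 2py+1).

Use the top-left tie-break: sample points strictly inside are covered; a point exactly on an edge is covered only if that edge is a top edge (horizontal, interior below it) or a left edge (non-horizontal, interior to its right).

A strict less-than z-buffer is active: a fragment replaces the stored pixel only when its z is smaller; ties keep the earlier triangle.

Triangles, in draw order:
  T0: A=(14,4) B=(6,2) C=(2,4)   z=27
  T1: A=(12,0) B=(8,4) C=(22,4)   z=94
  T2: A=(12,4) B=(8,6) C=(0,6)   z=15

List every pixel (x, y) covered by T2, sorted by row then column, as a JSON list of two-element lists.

T0:
  2·area = 24  (B↔C swapped to make it positive)
  edge (14, 4)→(2, 4): d=(-12,0) right/bottom  bias=-1
  edge (2, 4)→(6, 2): d=(4,-2) top-left  bias=+0
  edge (6, 2)→(14, 4): d=(8,2) right/bottom  bias=-1
    (2,1)@(5, 3): e=[12,2,10] → █
    (3,1)@(7, 3): e=[12,6,6] → █
    (4,1)@(9, 3): e=[12,10,2] → █
    (5,1)@(11, 3): e=[12,14,-2] → ·
    (2,2)@(5, 5): e=[-12,10,26] → ·
    (3,2)@(7, 5): e=[-12,14,22] → ·
    (4,2)@(9, 5): e=[-12,18,18] → ·
  covered (3 px):
    · · · · · · · · · · ·
    · · █ █ █ · · · · · ·
    · · · · · · · · · · ·
    · · · · · · · · · · ·
T1:
  2·area = 56  (B↔C swapped to make it positive)
  edge (12, 0)→(22, 4): d=(10,4) right/bottom  bias=-1
  edge (22, 4)→(8, 4): d=(-14,0) right/bottom  bias=-1
  edge (8, 4)→(12, 0): d=(4,-4) top-left  bias=+0
    (5,0)@(11, 1): e=[14,42,0] → █  [on edge]
    (6,0)@(13, 1): e=[6,42,8] → █
    (7,0)@(15, 1): e=[-2,42,16] → ·
    (4,1)@(9, 3): e=[42,14,0] → █  [on edge]
    (7,1)@(15, 3): e=[18,14,24] → █
    (8,1)@(17, 3): e=[10,14,32] → █
    (9,1)@(19, 3): e=[2,14,40] → █
    (10,1)@(21, 3): e=[-6,14,48] → ·
    (3,2)@(7, 5): e=[70,-14,0] → ·  [on edge]
    (4,2)@(9, 5): e=[62,-14,8] → ·
    (5,2)@(11, 5): e=[54,-14,16] → ·
    (6,2)@(13, 5): e=[46,-14,24] → ·
    (2,3)@(5, 7): e=[98,-42,0] → ·  [on edge]
  covered (8 px):
    · · · · · █ █ · · · ·
    · · · · █ █ █ █ █ █ ·
    · · · · · · · · · · ·
    · · · · · · · · · · ·
T2:
  2·area = 16
  edge (12, 4)→(8, 6): d=(-4,2) right/bottom  bias=-1
  edge (8, 6)→(0, 6): d=(-8,0) right/bottom  bias=-1
  edge (0, 6)→(12, 4): d=(12,-2) top-left  bias=+0
    (3,2)@(7, 5): e=[6,8,2] → █
    (4,2)@(9, 5): e=[2,8,6] → █
    (5,2)@(11, 5): e=[-2,8,10] → ·
    (3,3)@(7, 7): e=[-2,-8,26] → ·
    (4,3)@(9, 7): e=[-6,-8,30] → ·
  covered (2 px):
    · · · · · · · · · · ·
    · · · · · · · · · · ·
    · · · █ █ · · · · · ·
    · · · · · · · · · · ·

Final: [[3,2],[4,2]]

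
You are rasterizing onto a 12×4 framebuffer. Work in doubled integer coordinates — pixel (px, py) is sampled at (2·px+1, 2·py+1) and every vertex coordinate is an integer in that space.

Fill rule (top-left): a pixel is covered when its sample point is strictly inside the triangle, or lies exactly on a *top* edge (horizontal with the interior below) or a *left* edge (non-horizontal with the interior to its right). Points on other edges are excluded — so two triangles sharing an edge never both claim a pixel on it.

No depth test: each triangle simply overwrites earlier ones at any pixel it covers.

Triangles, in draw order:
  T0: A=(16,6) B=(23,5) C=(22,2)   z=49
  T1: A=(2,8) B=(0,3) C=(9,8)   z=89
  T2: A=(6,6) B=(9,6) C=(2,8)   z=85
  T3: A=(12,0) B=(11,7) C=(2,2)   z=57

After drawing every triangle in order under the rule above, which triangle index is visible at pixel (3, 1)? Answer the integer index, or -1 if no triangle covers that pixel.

T0:
  2·area = 22  (B↔C swapped to make it positive)
  edge (16, 6)→(22, 2): d=(6,-4) top-left  bias=+0
  edge (22, 2)→(23, 5): d=(1,3) right/bottom  bias=-1
  edge (23, 5)→(16, 6): d=(-7,1) right/bottom  bias=-1
    (10,1)@(21, 3): e=[2,4,16] → █
    (11,1)@(23, 3): e=[10,-2,14] → ·
    (9,2)@(19, 5): e=[6,12,4] → █
    (11,2)@(23, 5): e=[22,0,0] → ·  [on edge]
    (4,3)@(9, 7): e=[-22,44,0] → ·  [on edge]
    (9,3)@(19, 7): e=[18,14,-10] → ·
    (10,3)@(21, 7): e=[26,8,-12] → ·
  covered (3 px):
    · · · · · · · · · · · ·
    · · · · · · · · · · █ ·
    · · · · · · · · · █ █ ·
    · · · · · · · · · · · ·
T1:
  2·area = 35
  edge (2, 8)→(0, 3): d=(-2,-5) top-left  bias=+0
  edge (0, 3)→(9, 8): d=(9,5) right/bottom  bias=-1
  edge (9, 8)→(2, 8): d=(-7,0) right/bottom  bias=-1
    (0,2)@(1, 5): e=[1,13,21] → █
    (1,2)@(3, 5): e=[11,3,21] → █
    (2,2)@(5, 5): e=[21,-7,21] → ·
    (0,3)@(1, 7): e=[-3,31,7] → ·
    (1,3)@(3, 7): e=[7,21,7] → █
    (2,3)@(5, 7): e=[17,11,7] → █
    (3,3)@(7, 7): e=[27,1,7] → █
    (4,3)@(9, 7): e=[37,-9,7] → ·
  covered (5 px):
    · · · · · · · · · · · ·
    · · · · · · · · · · · ·
    █ █ · · · · · · · · · ·
    · █ █ █ · · · · · · · ·
T2:
  2·area = 6
  edge (6, 6)→(9, 6): d=(3,0) top-left  bias=+0
  edge (9, 6)→(2, 8): d=(-7,2) right/bottom  bias=-1
  edge (2, 8)→(6, 6): d=(4,-2) top-left  bias=+0
    (2,3)@(5, 7): e=[3,1,2] → █
    (3,3)@(7, 7): e=[3,-3,6] → ·
  covered (1 px):
    · · · · · · · · · · · ·
    · · · · · · · · · · · ·
    · · · · · · · · · · · ·
    · · █ · · · · · · · · ·
T3:
  2·area = 68
  edge (12, 0)→(11, 7): d=(-1,7) right/bottom  bias=-1
  edge (11, 7)→(2, 2): d=(-9,-5) top-left  bias=+0
  edge (2, 2)→(12, 0): d=(10,-2) top-left  bias=+0
    (3,0)@(7, 1): e=[34,34,0] → █  [on edge]
    (4,0)@(9, 1): e=[20,44,4] → █
    (5,0)@(11, 1): e=[6,54,8] → █
    (6,0)@(13, 1): e=[-8,64,12] → ·
    (2,1)@(5, 3): e=[46,6,16] → █
    (6,1)@(13, 3): e=[-10,46,32] → ·
    (2,2)@(5, 5): e=[44,-12,36] → ·
    (3,2)@(7, 5): e=[30,-2,40] → ·
    (4,2)@(9, 5): e=[16,8,44] → █
    (6,2)@(13, 5): e=[-12,28,52] → ·
    (4,3)@(9, 7): e=[14,-10,64] → ·
    (5,3)@(11, 7): e=[0,0,68] → ·  [on edge]
  covered (9 px):
    · · · █ █ █ · · · · · ·
    · · █ █ █ █ · · · · · ·
    · · · · █ █ · · · · · ·
    · · · · · · · · · · · ·

Z-buffer (winner per pixel, '.' = empty):
  . . . 3 3 3 . . . . . .
  . . 3 3 3 3 . . . . 0 .
  1 1 . . 3 3 . . . 0 0 .
  . 1 2 1 . . . . . . . .

Result: 3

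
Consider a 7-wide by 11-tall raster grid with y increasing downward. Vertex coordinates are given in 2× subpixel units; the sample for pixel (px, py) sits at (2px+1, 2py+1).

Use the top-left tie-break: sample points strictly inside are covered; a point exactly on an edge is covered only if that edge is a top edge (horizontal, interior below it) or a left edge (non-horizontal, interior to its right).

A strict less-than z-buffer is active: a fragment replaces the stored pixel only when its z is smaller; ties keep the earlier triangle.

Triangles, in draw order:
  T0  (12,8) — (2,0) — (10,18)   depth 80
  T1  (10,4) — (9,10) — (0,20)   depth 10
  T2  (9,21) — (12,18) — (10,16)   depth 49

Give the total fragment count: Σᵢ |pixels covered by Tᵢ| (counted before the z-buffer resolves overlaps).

T0:
  2·area = 116  (B↔C swapped to make it positive)
  edge (12, 8)→(10, 18): d=(-2,10) right/bottom  bias=-1
  edge (10, 18)→(2, 0): d=(-8,-18) top-left  bias=+0
  edge (2, 0)→(12, 8): d=(10,8) right/bottom  bias=-1
    (1,0)@(3, 1): e=[104,10,2] → #
    (2,0)@(5, 1): e=[84,46,-14] → ·
    (1,1)@(3, 3): e=[100,-6,22] → ·
    (2,1)@(5, 3): e=[80,30,6] → #
    (3,1)@(7, 3): e=[60,66,-10] → ·
    (6,1)@(13, 3): e=[0,174,-58] → ·  [on edge]
    (2,2)@(5, 5): e=[76,14,26] → #
    (3,2)@(7, 5): e=[56,50,10] → #
    (4,2)@(9, 5): e=[36,86,-6] → ·
    (2,3)@(5, 7): e=[72,-2,46] → ·
    (3,3)@(7, 7): e=[52,34,30] → #
    (4,3)@(9, 7): e=[32,70,14] → #
    (5,6)@(11, 13): e=[0,58,58] → ·  [on edge]
  covered (14 px):
    · # · · · · ·
    · · # · · · ·
    · · # # · · ·
    · · · # # · ·
    · · · # # # ·
    · · · # # # ·
    · · · · # · ·
    · · · · # · ·
    · · · · · · ·
    · · · · · · ·
    · · · · · · ·
T1:
  2·area = 44
  edge (10, 4)→(9, 10): d=(-1,6) right/bottom  bias=-1
  edge (9, 10)→(0, 20): d=(-9,10) right/bottom  bias=-1
  edge (0, 20)→(10, 4): d=(10,-16) top-left  bias=+0
    (4,3)@(9, 7): e=[3,27,14] → #
    (5,3)@(11, 7): e=[-9,7,46] → ·
    (3,4)@(7, 9): e=[13,29,2] → #
    (5,4)@(11, 9): e=[-11,-11,66] → ·
    (3,5)@(7, 11): e=[11,11,22] → #
    (4,5)@(9, 11): e=[-1,-9,54] → ·
    (2,6)@(5, 13): e=[21,13,10] → #
    (3,6)@(7, 13): e=[9,-7,42] → ·
    (2,7)@(5, 15): e=[19,-5,30] → ·
  covered (5 px):
    · · · · · · ·
    · · · · · · ·
    · · · · · · ·
    · · · · # · ·
    · · · # # · ·
    · · · # · · ·
    · · # · · · ·
    · · · · · · ·
    · · · · · · ·
    · · · · · · ·
    · · · · · · ·
T2:
  2·area = 12  (B↔C swapped to make it positive)
  edge (9, 21)→(10, 16): d=(1,-5) top-left  bias=+0
  edge (10, 16)→(12, 18): d=(2,2) right/bottom  bias=-1
  edge (12, 18)→(9, 21): d=(-3,3) right/bottom  bias=-1
    (6,0)@(13, 1): e=[0,-36,48] → ·  [on edge]
    (0,3)@(1, 7): e=[-54,0,66] → ·  [on edge]
    (1,4)@(3, 9): e=[-42,0,54] → ·  [on edge]
    (2,5)@(5, 11): e=[-30,0,42] → ·  [on edge]
    (5,5)@(11, 11): e=[0,-12,24] → ·  [on edge]
    (3,6)@(7, 13): e=[-18,0,30] → ·  [on edge]
    (4,7)@(9, 15): e=[-6,0,18] → ·  [on edge]
    (5,8)@(11, 17): e=[6,0,6] → ·  [on edge]
    (6,8)@(13, 17): e=[16,-4,0] → ·  [on edge]
    (5,9)@(11, 19): e=[8,4,0] → ·  [on edge]
    (6,9)@(13, 19): e=[18,0,-6] → ·  [on edge]
    (4,10)@(9, 21): e=[0,12,0] → ·  [on edge]
  covered (0 px):
    · · · · · · ·
    · · · · · · ·
    · · · · · · ·
    · · · · · · ·
    · · · · · · ·
    · · · · · · ·
    · · · · · · ·
    · · · · · · ·
    · · · · · · ·
    · · · · · · ·
    · · · · · · ·

Final: 19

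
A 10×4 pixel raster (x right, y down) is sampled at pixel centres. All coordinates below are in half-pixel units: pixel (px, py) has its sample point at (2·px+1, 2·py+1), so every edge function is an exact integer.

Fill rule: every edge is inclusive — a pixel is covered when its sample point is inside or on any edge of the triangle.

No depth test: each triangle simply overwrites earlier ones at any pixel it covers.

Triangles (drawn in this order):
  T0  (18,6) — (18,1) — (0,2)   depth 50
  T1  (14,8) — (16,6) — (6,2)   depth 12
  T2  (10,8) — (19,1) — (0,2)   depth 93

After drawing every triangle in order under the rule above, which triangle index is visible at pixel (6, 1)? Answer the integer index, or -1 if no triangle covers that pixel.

T0:
  2·area = 90  (B↔C swapped to make it positive)
  edge (18, 6)→(0, 2): d=(-18,-4) inclusive
  edge (0, 2)→(18, 1): d=(18,-1) inclusive
  edge (18, 1)→(18, 6): d=(0,5) inclusive
    (2,1)@(5, 3): e=[2,23,65] → #
    (3,1)@(7, 3): e=[10,25,55] → #
    (4,1)@(9, 3): e=[18,27,45] → #
    (5,1)@(11, 3): e=[26,29,35] → #
    (6,1)@(13, 3): e=[34,31,25] → #
    (7,1)@(15, 3): e=[42,33,15] → #
    (8,1)@(17, 3): e=[50,35,5] → #
    (9,1)@(19, 3): e=[58,37,-5] → ·
    (2,2)@(5, 5): e=[-34,59,65] → ·
    (3,2)@(7, 5): e=[-26,61,55] → ·
    (4,2)@(9, 5): e=[-18,63,45] → ·
    (5,2)@(11, 5): e=[-10,65,35] → ·
  covered (9 px):
    · · · · · · · · · ·
    · · # # # # # # # ·
    · · · · · · · # # ·
    · · · · · · · · · ·
T1:
  2·area = 28  (B↔C swapped to make it positive)
  edge (14, 8)→(6, 2): d=(-8,-6) inclusive
  edge (6, 2)→(16, 6): d=(10,4) inclusive
  edge (16, 6)→(14, 8): d=(-2,2) inclusive
    (9,1)@(19, 3): e=[70,-42,0] → ·  [on edge]
    (5,2)@(11, 5): e=[6,10,12] → #
    (6,2)@(13, 5): e=[18,2,8] → #
    (7,2)@(15, 5): e=[30,-6,4] → ·
    (8,2)@(17, 5): e=[42,-14,0] → ·  [on edge]
    (5,3)@(11, 7): e=[-10,30,8] → ·
    (6,3)@(13, 7): e=[2,22,4] → #
    (7,3)@(15, 7): e=[14,14,0] → #  [on edge]
    (8,3)@(17, 7): e=[26,6,-4] → ·
  covered (4 px):
    · · · · · · · · · ·
    · · · · · · · · · ·
    · · · · · # # · · ·
    · · · · · · # # · ·
T2:
  2·area = 124  (B↔C swapped to make it positive)
  edge (10, 8)→(0, 2): d=(-10,-6) inclusive
  edge (0, 2)→(19, 1): d=(19,-1) inclusive
  edge (19, 1)→(10, 8): d=(-9,7) inclusive
    (9,0)@(19, 1): e=[124,0,0] → #  [on edge]
    (1,1)@(3, 3): e=[8,22,94] → #
    (2,1)@(5, 3): e=[20,24,80] → #
    (3,1)@(7, 3): e=[32,26,66] → #
    (4,1)@(9, 3): e=[44,28,52] → #
    (5,1)@(11, 3): e=[56,30,38] → #
    (6,1)@(13, 3): e=[68,32,24] → #
    (7,1)@(15, 3): e=[80,34,10] → #
    (8,1)@(17, 3): e=[92,36,-4] → ·
    (9,1)@(19, 3): e=[104,38,-18] → ·
    (1,2)@(3, 5): e=[-12,60,76] → ·
    (2,2)@(5, 5): e=[0,62,62] → #  [on edge]
  covered (15 px):
    · · · · · · · · · #
    · # # # # # # # · ·
    · · # # # # # · · ·
    · · · · # # · · · ·

Z-buffer (winner per pixel, '.' = empty):
  . . . . . . . . . 2
  . 2 2 2 2 2 2 2 0 .
  . . 2 2 2 2 2 0 0 .
  . . . . 2 2 1 1 . .

Final: 2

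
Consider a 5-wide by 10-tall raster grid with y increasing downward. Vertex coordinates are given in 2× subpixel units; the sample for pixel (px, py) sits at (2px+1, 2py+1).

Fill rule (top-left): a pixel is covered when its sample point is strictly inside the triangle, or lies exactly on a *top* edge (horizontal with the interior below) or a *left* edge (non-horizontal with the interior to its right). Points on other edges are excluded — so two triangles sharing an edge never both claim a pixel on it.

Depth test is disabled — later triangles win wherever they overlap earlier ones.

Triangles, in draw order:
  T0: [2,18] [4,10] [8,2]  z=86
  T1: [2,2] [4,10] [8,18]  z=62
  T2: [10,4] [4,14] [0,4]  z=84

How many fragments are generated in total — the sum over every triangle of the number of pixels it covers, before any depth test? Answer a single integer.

T0:
  2·area = 16
  edge (2, 18)→(4, 10): d=(2,-8) top-left  bias=+0
  edge (4, 10)→(8, 2): d=(4,-8) top-left  bias=+0
  edge (8, 2)→(2, 18): d=(-6,16) right/bottom  bias=-1
    (2,4)@(5, 9): e=[6,4,6] → X
    (3,4)@(7, 9): e=[22,20,-26] → .
    (2,5)@(5, 11): e=[10,12,-6] → .
    (1,7)@(3, 15): e=[2,12,2] → X
    (2,7)@(5, 15): e=[18,28,-30] → .
    (1,8)@(3, 17): e=[6,20,-10] → .
  covered (2 px):
    . . . . .
    . . . . .
    . . . . .
    . . . . .
    . . X . .
    . . . . .
    . . . . .
    . X . . .
    . . . . .
    . . . . .
T1:
  2·area = 16  (B↔C swapped to make it positive)
  edge (2, 2)→(8, 18): d=(6,16) right/bottom  bias=-1
  edge (8, 18)→(4, 10): d=(-4,-8) top-left  bias=+0
  edge (4, 10)→(2, 2): d=(-2,-8) top-left  bias=+0
    (1,2)@(3, 5): e=[2,12,2] → X
    (2,2)@(5, 5): e=[-30,28,18] → .
    (1,3)@(3, 7): e=[14,4,-2] → .
    (2,5)@(5, 11): e=[6,4,6] → X
    (3,5)@(7, 11): e=[-26,20,22] → .
    (2,6)@(5, 13): e=[18,-4,2] → .
  covered (2 px):
    . . . . .
    . . . . .
    . X . . .
    . . . . .
    . . . . .
    . . X . .
    . . . . .
    . . . . .
    . . . . .
    . . . . .
T2:
  2·area = 100
  edge (10, 4)→(4, 14): d=(-6,10) right/bottom  bias=-1
  edge (4, 14)→(0, 4): d=(-4,-10) top-left  bias=+0
  edge (0, 4)→(10, 4): d=(10,0) top-left  bias=+0
    (0,2)@(1, 5): e=[84,6,10] → X
    (1,2)@(3, 5): e=[64,26,10] → X
    (2,2)@(5, 5): e=[44,46,10] → X
    (3,2)@(7, 5): e=[24,66,10] → X
    (4,2)@(9, 5): e=[4,86,10] → X
    (0,3)@(1, 7): e=[72,-2,30] → .
    (1,3)@(3, 7): e=[52,18,30] → X
    (4,3)@(9, 7): e=[-8,78,30] → .
    (1,4)@(3, 9): e=[40,10,50] → X
    (3,4)@(7, 9): e=[0,50,50] → .  [on edge]
    (1,5)@(3, 11): e=[28,2,70] → X
    (3,5)@(7, 11): e=[-12,42,70] → .
    (0,9)@(1, 19): e=[0,-50,150] → .  [on edge]
  covered (12 px):
    . . . . .
    . . . . .
    X X X X X
    . X X X .
    . X X . .
    . X X . .
    . . . . .
    . . . . .
    . . . . .
    . . . . .

Result: 16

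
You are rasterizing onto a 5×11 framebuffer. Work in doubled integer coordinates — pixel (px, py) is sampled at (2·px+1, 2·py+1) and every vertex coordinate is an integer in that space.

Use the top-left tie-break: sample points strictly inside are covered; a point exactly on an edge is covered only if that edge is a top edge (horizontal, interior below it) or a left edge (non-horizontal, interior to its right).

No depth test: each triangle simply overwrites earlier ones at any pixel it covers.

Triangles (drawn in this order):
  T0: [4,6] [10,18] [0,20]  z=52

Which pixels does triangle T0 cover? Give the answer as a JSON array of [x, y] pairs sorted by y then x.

T0:
  2·area = 132
  edge (4, 6)→(10, 18): d=(6,12) right/bottom  bias=-1
  edge (10, 18)→(0, 20): d=(-10,2) right/bottom  bias=-1
  edge (0, 20)→(4, 6): d=(4,-14) top-left  bias=+0
    (2,4)@(5, 9): e=[6,100,26] → #
    (3,4)@(7, 9): e=[-18,96,54] → ·
    (1,5)@(3, 11): e=[42,84,6] → #
    (3,5)@(7, 11): e=[-6,76,62] → ·
    (1,6)@(3, 13): e=[54,64,14] → #
    (3,6)@(7, 13): e=[6,56,70] → #
    (4,6)@(9, 13): e=[-18,52,98] → ·
    (1,7)@(3, 15): e=[66,44,22] → #
    (4,7)@(9, 15): e=[-6,32,106] → ·
    (0,8)@(1, 17): e=[102,28,2] → #
    (4,8)@(9, 17): e=[6,12,114] → #
    (0,9)@(1, 19): e=[114,8,10] → #
    (2,9)@(5, 19): e=[66,0,66] → ·  [on edge]
  covered (16 px):
    · · · · ·
    · · · · ·
    · · · · ·
    · · · · ·
    · · # · ·
    · # # · ·
    · # # # ·
    · # # # ·
    # # # # #
    # # · · ·
    · · · · ·

Final: [[2,4],[1,5],[2,5],[1,6],[2,6],[3,6],[1,7],[2,7],[3,7],[0,8],[1,8],[2,8],[3,8],[4,8],[0,9],[1,9]]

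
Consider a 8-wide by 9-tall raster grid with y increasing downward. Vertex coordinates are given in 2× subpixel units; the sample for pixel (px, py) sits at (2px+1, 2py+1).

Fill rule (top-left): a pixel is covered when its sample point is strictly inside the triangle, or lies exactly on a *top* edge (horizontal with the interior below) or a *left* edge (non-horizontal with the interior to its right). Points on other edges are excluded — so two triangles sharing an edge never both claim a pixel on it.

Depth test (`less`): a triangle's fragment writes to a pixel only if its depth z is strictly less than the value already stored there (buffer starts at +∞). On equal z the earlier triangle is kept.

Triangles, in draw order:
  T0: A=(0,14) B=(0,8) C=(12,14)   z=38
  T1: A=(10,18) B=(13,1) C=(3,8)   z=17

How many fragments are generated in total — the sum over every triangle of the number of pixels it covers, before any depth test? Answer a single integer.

T0:
  2·area = 72
  edge (0, 14)→(0, 8): d=(0,-6) top-left  bias=+0
  edge (0, 8)→(12, 14): d=(12,6) right/bottom  bias=-1
  edge (12, 14)→(0, 14): d=(-12,0) right/bottom  bias=-1
    (0,4)@(1, 9): e=[6,6,60] → X
    (1,4)@(3, 9): e=[18,-6,60] → .
    (0,5)@(1, 11): e=[6,30,36] → X
    (1,5)@(3, 11): e=[18,18,36] → X
    (2,5)@(5, 11): e=[30,6,36] → X
    (3,5)@(7, 11): e=[42,-6,36] → .
    (0,6)@(1, 13): e=[6,54,12] → X
    (3,6)@(7, 13): e=[42,18,12] → X
    (4,6)@(9, 13): e=[54,6,12] → X
    (5,6)@(11, 13): e=[66,-6,12] → .
    (0,7)@(1, 15): e=[6,78,-12] → .
    (1,7)@(3, 15): e=[18,66,-12] → .
  covered (9 px):
    . . . . . . . .
    . . . . . . . .
    . . . . . . . .
    . . . . . . . .
    X . . . . . . .
    X X X . . . . .
    X X X X X . . .
    . . . . . . . .
    . . . . . . . .
T1:
  2·area = 149  (B↔C swapped to make it positive)
  edge (10, 18)→(3, 8): d=(-7,-10) top-left  bias=+0
  edge (3, 8)→(13, 1): d=(10,-7) top-left  bias=+0
  edge (13, 1)→(10, 18): d=(-3,17) right/bottom  bias=-1
    (6,0)@(13, 1): e=[149,0,0] → .  [on edge]
    (5,1)@(11, 3): e=[115,6,28] → X
    (6,1)@(13, 3): e=[135,20,-6] → .
    (4,2)@(9, 5): e=[81,12,56] → X
    (6,2)@(13, 5): e=[121,40,-12] → .
    (2,3)@(5, 7): e=[27,4,118] → X
    (3,3)@(7, 7): e=[47,18,84] → X
    (6,3)@(13, 7): e=[107,60,-18] → .
    (2,4)@(5, 9): e=[13,24,112] → X
    (6,4)@(13, 9): e=[93,80,-24] → .
    (2,5)@(5, 11): e=[-1,44,106] → .
    (3,5)@(7, 11): e=[19,58,72] → X
  covered (17 px):
    . . . . . . . .
    . . . . . X . .
    . . . . X X . .
    . . X X X X . .
    . . X X X X . .
    . . . X X X . .
    . . . X X . . .
    . . . . X . . .
    . . . . . . . .

Final: 26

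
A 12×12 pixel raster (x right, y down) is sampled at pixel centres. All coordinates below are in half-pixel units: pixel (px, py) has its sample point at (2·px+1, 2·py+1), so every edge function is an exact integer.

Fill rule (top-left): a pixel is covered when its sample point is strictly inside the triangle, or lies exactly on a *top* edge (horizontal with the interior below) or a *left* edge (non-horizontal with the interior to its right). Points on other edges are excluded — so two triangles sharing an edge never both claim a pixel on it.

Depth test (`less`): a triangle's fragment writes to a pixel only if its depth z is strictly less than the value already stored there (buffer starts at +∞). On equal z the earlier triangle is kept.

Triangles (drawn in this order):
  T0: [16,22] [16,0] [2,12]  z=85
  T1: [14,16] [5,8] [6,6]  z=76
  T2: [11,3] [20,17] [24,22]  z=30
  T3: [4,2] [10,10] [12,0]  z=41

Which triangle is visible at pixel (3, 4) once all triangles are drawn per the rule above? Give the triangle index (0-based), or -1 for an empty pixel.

T0:
  2·area = 308  (B↔C swapped to make it positive)
  edge (16, 22)→(2, 12): d=(-14,-10) top-left  bias=+0
  edge (2, 12)→(16, 0): d=(14,-12) top-left  bias=+0
  edge (16, 0)→(16, 22): d=(0,22) right/bottom  bias=-1
    (7,0)@(15, 1): e=[284,2,22] → X
    (8,0)@(17, 1): e=[304,26,-22] → .
    (6,1)@(13, 3): e=[236,6,66] → X
    (8,1)@(17, 3): e=[276,54,-22] → .
    (5,2)@(11, 5): e=[188,10,110] → X
    (8,2)@(17, 5): e=[248,82,-22] → .
    (4,3)@(9, 7): e=[140,14,154] → X
    (8,3)@(17, 7): e=[220,110,-22] → .
    (3,4)@(7, 9): e=[92,18,198] → X
    (8,4)@(17, 9): e=[192,138,-22] → .
    (2,5)@(5, 11): e=[44,22,242] → X
    (8,5)@(17, 11): e=[164,166,-22] → .
    (4,8)@(9, 17): e=[0,154,154] → X  [on edge]
  covered (39 px):
    . . . . . . . X . . . .
    . . . . . . X X . . . .
    . . . . . X X X . . . .
    . . . . X X X X . . . .
    . . . X X X X X . . . .
    . . X X X X X X . . . .
    . . X X X X X X . . . .
    . . . X X X X X . . . .
    . . . . X X X X . . . .
    . . . . . . X X . . . .
    . . . . . . . X . . . .
    . . . . . . . . . . . .
T1:
  2·area = 26
  edge (14, 16)→(5, 8): d=(-9,-8) top-left  bias=+0
  edge (5, 8)→(6, 6): d=(1,-2) top-left  bias=+0
  edge (6, 6)→(14, 16): d=(8,10) right/bottom  bias=-1
    (3,4)@(7, 9): e=[7,5,14] → X
    (4,4)@(9, 9): e=[23,9,-6] → .
    (3,5)@(7, 11): e=[-11,7,30] → .
    (4,5)@(9, 11): e=[5,11,10] → X
    (5,5)@(11, 11): e=[21,15,-10] → .
    (4,6)@(9, 13): e=[-13,13,26] → .
    (5,6)@(11, 13): e=[3,17,6] → X
    (6,6)@(13, 13): e=[19,21,-14] → .
    (5,7)@(11, 15): e=[-15,19,22] → .
    (6,7)@(13, 15): e=[1,23,2] → X
    (7,7)@(15, 15): e=[17,27,-18] → .
    (6,8)@(13, 17): e=[-17,25,18] → .
  covered (4 px):
    . . . . . . . . . . . .
    . . . . . . . . . . . .
    . . . . . . . . . . . .
    . . . . . . . . . . . .
    . . . X . . . . . . . .
    . . . . X . . . . . . .
    . . . . . X . . . . . .
    . . . . . . X . . . . .
    . . . . . . . . . . . .
    . . . . . . . . . . . .
    . . . . . . . . . . . .
    . . . . . . . . . . . .
T2:
  2·area = 11  (B↔C swapped to make it positive)
  edge (11, 3)→(24, 22): d=(13,19) right/bottom  bias=-1
  edge (24, 22)→(20, 17): d=(-4,-5) top-left  bias=+0
  edge (20, 17)→(11, 3): d=(-9,-14) top-left  bias=+0
    (5,1)@(11, 3): e=[0,11,0] → .  [on edge]
    (7,4)@(15, 9): e=[2,7,2] → X
    (8,4)@(17, 9): e=[-36,17,30] → .
    (7,5)@(15, 11): e=[28,-1,-16] → .
    (9,7)@(19, 15): e=[4,3,4] → X
    (10,7)@(21, 15): e=[-34,13,32] → .
    (9,8)@(19, 17): e=[30,-5,-14] → .
  covered (2 px):
    . . . . . . . . . . . .
    . . . . . . . . . . . .
    . . . . . . . . . . . .
    . . . . . . . . . . . .
    . . . . . . . X . . . .
    . . . . . . . . . . . .
    . . . . . . . . . . . .
    . . . . . . . . . X . .
    . . . . . . . . . . . .
    . . . . . . . . . . . .
    . . . . . . . . . . . .
    . . . . . . . . . . . .
T3:
  2·area = 76  (B↔C swapped to make it positive)
  edge (4, 2)→(12, 0): d=(8,-2) top-left  bias=+0
  edge (12, 0)→(10, 10): d=(-2,10) right/bottom  bias=-1
  edge (10, 10)→(4, 2): d=(-6,-8) top-left  bias=+0
    (4,0)@(9, 1): e=[2,28,46] → X
    (5,0)@(11, 1): e=[6,8,62] → X
    (6,0)@(13, 1): e=[10,-12,78] → .
    (2,1)@(5, 3): e=[10,64,2] → X
    (3,1)@(7, 3): e=[14,44,18] → X
    (6,1)@(13, 3): e=[26,-16,66] → .
    (2,2)@(5, 5): e=[26,60,-10] → .
    (3,2)@(7, 5): e=[30,40,6] → X
    (5,2)@(11, 5): e=[38,0,38] → .  [on edge]
    (3,3)@(7, 7): e=[46,36,-6] → .
    (4,3)@(9, 7): e=[50,16,10] → X
    (5,3)@(11, 7): e=[54,-4,26] → .
    (4,7)@(9, 15): e=[114,0,-38] → .  [on edge]
  covered (9 px):
    . . . . X X . . . . . .
    . . X X X X . . . . . .
    . . . X X . . . . . . .
    . . . . X . . . . . . .
    . . . . . . . . . . . .
    . . . . . . . . . . . .
    . . . . . . . . . . . .
    . . . . . . . . . . . .
    . . . . . . . . . . . .
    . . . . . . . . . . . .
    . . . . . . . . . . . .
    . . . . . . . . . . . .

Z-buffer (winner per pixel, '.' = empty):
  . . . . 3 3 . 0 . . . .
  . . 3 3 3 3 0 0 . . . .
  . . . 3 3 0 0 0 . . . .
  . . . . 3 0 0 0 . . . .
  . . . 1 0 0 0 2 . . . .
  . . 0 0 1 0 0 0 . . . .
  . . 0 0 0 1 0 0 . . . .
  . . . 0 0 0 1 0 . 2 . .
  . . . . 0 0 0 0 . . . .
  . . . . . . 0 0 . . . .
  . . . . . . . 0 . . . .
  . . . . . . . . . . . .

Final: 1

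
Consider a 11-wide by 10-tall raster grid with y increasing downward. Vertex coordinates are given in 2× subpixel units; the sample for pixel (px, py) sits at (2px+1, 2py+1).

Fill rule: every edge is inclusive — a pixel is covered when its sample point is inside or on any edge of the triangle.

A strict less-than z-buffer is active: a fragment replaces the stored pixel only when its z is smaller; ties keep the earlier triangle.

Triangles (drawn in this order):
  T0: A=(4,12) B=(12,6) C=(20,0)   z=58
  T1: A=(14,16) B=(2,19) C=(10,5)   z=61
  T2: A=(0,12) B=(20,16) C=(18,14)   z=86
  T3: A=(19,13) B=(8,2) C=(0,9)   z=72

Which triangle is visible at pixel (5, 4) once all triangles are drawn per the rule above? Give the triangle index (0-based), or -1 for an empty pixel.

T0:
  degenerate (2·area = 0) — covers nothing
T1:
  2·area = 144
  edge (14, 16)→(2, 19): d=(-12,3) inclusive
  edge (2, 19)→(10, 5): d=(8,-14) inclusive
  edge (10, 5)→(14, 16): d=(4,11) inclusive
    (4,3)@(9, 7): e=[123,2,19] → █
    (5,3)@(11, 7): e=[117,30,-3] → ·
    (4,4)@(9, 9): e=[99,18,27] → █
    (5,4)@(11, 9): e=[93,46,5] → █
    (6,4)@(13, 9): e=[87,74,-17] → ·
    (3,5)@(7, 11): e=[81,6,57] → █
    (6,5)@(13, 11): e=[63,90,-9] → ·
    (3,6)@(7, 13): e=[57,22,65] → █
    (6,6)@(13, 13): e=[39,106,-1] → ·
    (2,7)@(5, 15): e=[39,10,95] → █
    (6,7)@(13, 15): e=[15,122,7] → █
    (7,7)@(15, 15): e=[9,150,-15] → ·
  covered (17 px):
    · · · · · · · · · · ·
    · · · · · · · · · · ·
    · · · · · · · · · · ·
    · · · · █ · · · · · ·
    · · · · █ █ · · · · ·
    · · · █ █ █ · · · · ·
    · · · █ █ █ · · · · ·
    · · █ █ █ █ █ · · · ·
    · · █ █ █ · · · · · ·
    · · · · · · · · · · ·
T2:
  2·area = 32  (B↔C swapped to make it positive)
  edge (0, 12)→(18, 14): d=(18,2) inclusive
  edge (18, 14)→(20, 16): d=(2,2) inclusive
  edge (20, 16)→(0, 12): d=(-20,-4) inclusive
    (2,0)@(5, 1): e=[-208,0,240] → ·  [on edge]
    (3,1)@(7, 3): e=[-176,0,208] → ·  [on edge]
    (4,2)@(9, 5): e=[-144,0,176] → ·  [on edge]
    (5,3)@(11, 7): e=[-112,0,144] → ·  [on edge]
    (6,4)@(13, 9): e=[-80,0,112] → ·  [on edge]
    (7,5)@(15, 11): e=[-48,0,80] → ·  [on edge]
    (2,6)@(5, 13): e=[8,24,0] → █  [on edge]
    (3,6)@(7, 13): e=[4,20,8] → █
    (4,6)@(9, 13): e=[0,16,16] → █  [on edge]
    (5,6)@(11, 13): e=[-4,12,24] → ·
    (8,6)@(17, 13): e=[-16,0,48] → ·  [on edge]
    (2,7)@(5, 15): e=[44,28,-40] → ·
    (7,7)@(15, 15): e=[24,8,0] → █  [on edge]
    (9,7)@(19, 15): e=[16,0,16] → █  [on edge]
    (10,8)@(21, 17): e=[48,0,-16] → ·  [on edge]
  covered (6 px):
    · · · · · · · · · · ·
    · · · · · · · · · · ·
    · · · · · · · · · · ·
    · · · · · · · · · · ·
    · · · · · · · · · · ·
    · · · · · · · · · · ·
    · · █ █ █ · · · · · ·
    · · · · · · · █ █ █ ·
    · · · · · · · · · · ·
    · · · · · · · · · · ·
T3:
  2·area = 165  (B↔C swapped to make it positive)
  edge (19, 13)→(0, 9): d=(-19,-4) inclusive
  edge (0, 9)→(8, 2): d=(8,-7) inclusive
  edge (8, 2)→(19, 13): d=(11,11) inclusive
    (3,0)@(7, 1): e=[180,-15,0] → ·  [on edge]
    (3,1)@(7, 3): e=[142,1,22] → █
    (4,1)@(9, 3): e=[150,15,0] → █  [on edge]
    (5,1)@(11, 3): e=[158,29,-22] → ·
    (2,2)@(5, 5): e=[96,3,66] → █
    (5,2)@(11, 5): e=[120,45,0] → █  [on edge]
    (6,2)@(13, 5): e=[128,59,-22] → ·
    (1,3)@(3, 7): e=[50,5,110] → █
    (6,3)@(13, 7): e=[90,75,0] → █  [on edge]
    (7,3)@(15, 7): e=[98,89,-22] → ·
    (0,4)@(1, 9): e=[4,7,154] → █
    (7,4)@(15, 9): e=[60,105,0] → █  [on edge]
    (8,5)@(17, 11): e=[30,135,0] → █  [on edge]
    (9,6)@(19, 13): e=[0,165,0] → █  [on edge]
    (10,7)@(21, 15): e=[-30,195,0] → ·  [on edge]
  covered (25 px):
    · · · · · · · · · · ·
    · · · █ █ · · · · · ·
    · · █ █ █ █ · · · · ·
    · █ █ █ █ █ █ · · · ·
    █ █ █ █ █ █ █ █ · · ·
    · · · · · █ █ █ █ · ·
    · · · · · · · · · █ ·
    · · · · · · · · · · ·
    · · · · · · · · · · ·
    · · · · · · · · · · ·

Z-buffer (winner per pixel, '.' = empty):
  . . . . . . . . . . .
  . . . 3 3 . . . . . .
  . . 3 3 3 3 . . . . .
  . 3 3 3 1 3 3 . . . .
  3 3 3 3 1 1 3 3 . . .
  . . . 1 1 1 3 3 3 . .
  . . 2 1 1 1 . . . 3 .
  . . 1 1 1 1 1 2 2 2 .
  . . 1 1 1 . . . . . .
  . . . . . . . . . . .

Result: 1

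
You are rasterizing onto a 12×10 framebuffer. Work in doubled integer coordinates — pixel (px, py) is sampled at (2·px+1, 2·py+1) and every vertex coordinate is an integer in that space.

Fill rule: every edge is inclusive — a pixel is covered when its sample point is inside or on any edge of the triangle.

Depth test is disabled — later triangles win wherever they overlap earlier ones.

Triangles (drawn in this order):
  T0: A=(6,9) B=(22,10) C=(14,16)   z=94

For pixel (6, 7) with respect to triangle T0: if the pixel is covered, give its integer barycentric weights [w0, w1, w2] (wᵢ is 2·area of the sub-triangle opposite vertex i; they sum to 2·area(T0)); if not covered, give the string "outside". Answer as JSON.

T0:
  2·area = 104
  edge (6, 9)→(22, 10): d=(16,1) inclusive
  edge (22, 10)→(14, 16): d=(-8,6) inclusive
  edge (14, 16)→(6, 9): d=(-8,-7) inclusive
    (4,5)@(9, 11): e=[29,70,5] → #
    (5,5)@(11, 11): e=[27,58,19] → #
    (6,5)@(13, 11): e=[25,46,33] → #
    (7,5)@(15, 11): e=[23,34,47] → #
    (8,5)@(17, 11): e=[21,22,61] → #
    (9,5)@(19, 11): e=[19,10,75] → #
    (10,5)@(21, 11): e=[17,-2,89] → ·
    (4,6)@(9, 13): e=[61,54,-11] → ·
    (5,6)@(11, 13): e=[59,42,3] → #
    (9,6)@(19, 13): e=[51,-6,59] → ·
    (5,7)@(11, 15): e=[91,26,-13] → ·
    (6,7)@(13, 15): e=[89,14,1] → #
  covered (12 px):
    · · · · · · · · · · · ·
    · · · · · · · · · · · ·
    · · · · · · · · · · · ·
    · · · · · · · · · · · ·
    · · · · · · · · · · · ·
    · · · · # # # # # # · ·
    · · · · · # # # # · · ·
    · · · · · · # # · · · ·
    · · · · · · · · · · · ·
    · · · · · · · · · · · ·

Answer: [14,1,89]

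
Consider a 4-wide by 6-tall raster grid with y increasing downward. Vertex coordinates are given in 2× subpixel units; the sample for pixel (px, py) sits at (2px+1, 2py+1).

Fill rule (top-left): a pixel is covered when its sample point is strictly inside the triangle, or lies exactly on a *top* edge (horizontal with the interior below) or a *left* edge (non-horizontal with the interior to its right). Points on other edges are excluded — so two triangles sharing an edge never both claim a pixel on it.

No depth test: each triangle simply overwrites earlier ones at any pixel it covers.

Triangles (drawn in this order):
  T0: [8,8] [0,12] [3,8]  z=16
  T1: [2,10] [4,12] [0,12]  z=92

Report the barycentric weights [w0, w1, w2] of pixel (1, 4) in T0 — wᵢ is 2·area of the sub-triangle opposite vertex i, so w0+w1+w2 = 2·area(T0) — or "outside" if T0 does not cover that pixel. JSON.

T0:
  2·area = 20
  edge (8, 8)→(0, 12): d=(-8,4) right/bottom  bias=-1
  edge (0, 12)→(3, 8): d=(3,-4) top-left  bias=+0
  edge (3, 8)→(8, 8): d=(5,0) top-left  bias=+0
    (1,4)@(3, 9): e=[12,3,5] → #
    (2,4)@(5, 9): e=[4,11,5] → #
    (3,4)@(7, 9): e=[-4,19,5] → ·
    (0,5)@(1, 11): e=[4,1,15] → #
    (1,5)@(3, 11): e=[-4,9,15] → ·
    (2,5)@(5, 11): e=[-12,17,15] → ·
  covered (3 px):
    · · · ·
    · · · ·
    · · · ·
    · · · ·
    · # # ·
    # · · ·
T1:
  2·area = 8
  edge (2, 10)→(4, 12): d=(2,2) right/bottom  bias=-1
  edge (4, 12)→(0, 12): d=(-4,0) right/bottom  bias=-1
  edge (0, 12)→(2, 10): d=(2,-2) top-left  bias=+0
    (3,2)@(7, 5): e=[-20,28,0] → ·  [on edge]
    (2,3)@(5, 7): e=[-12,20,0] → ·  [on edge]
    (0,4)@(1, 9): e=[0,12,-4] → ·  [on edge]
    (1,4)@(3, 9): e=[-4,12,0] → ·  [on edge]
    (0,5)@(1, 11): e=[4,4,0] → #  [on edge]
    (1,5)@(3, 11): e=[0,4,4] → ·  [on edge]
  covered (1 px):
    · · · ·
    · · · ·
    · · · ·
    · · · ·
    · · · ·
    # · · ·

Answer: [3,5,12]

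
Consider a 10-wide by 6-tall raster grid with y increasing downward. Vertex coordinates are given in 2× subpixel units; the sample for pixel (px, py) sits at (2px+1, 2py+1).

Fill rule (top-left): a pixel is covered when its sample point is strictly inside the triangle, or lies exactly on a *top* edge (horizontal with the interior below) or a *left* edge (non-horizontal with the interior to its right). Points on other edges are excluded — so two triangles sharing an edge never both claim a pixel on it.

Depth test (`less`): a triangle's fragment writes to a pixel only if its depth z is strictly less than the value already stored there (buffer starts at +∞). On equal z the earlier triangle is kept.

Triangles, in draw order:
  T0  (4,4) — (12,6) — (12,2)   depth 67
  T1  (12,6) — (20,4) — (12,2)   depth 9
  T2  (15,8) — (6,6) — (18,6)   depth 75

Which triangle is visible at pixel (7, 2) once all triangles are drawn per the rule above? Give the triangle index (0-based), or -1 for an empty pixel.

T0:
  2·area = 32  (B↔C swapped to make it positive)
  edge (4, 4)→(12, 2): d=(8,-2) top-left  bias=+0
  edge (12, 2)→(12, 6): d=(0,4) right/bottom  bias=-1
  edge (12, 6)→(4, 4): d=(-8,-2) top-left  bias=+0
    (4,1)@(9, 3): e=[2,12,18] → █
    (5,1)@(11, 3): e=[6,4,22] → █
    (6,1)@(13, 3): e=[10,-4,26] → ·
    (4,2)@(9, 5): e=[18,12,2] → █
    (6,2)@(13, 5): e=[26,-4,10] → ·
    (4,3)@(9, 7): e=[34,12,-14] → ·
    (5,3)@(11, 7): e=[38,4,-10] → ·
  covered (4 px):
    · · · · · · · · · ·
    · · · · █ █ · · · ·
    · · · · █ █ · · · ·
    · · · · · · · · · ·
    · · · · · · · · · ·
    · · · · · · · · · ·
T1:
  2·area = 32  (B↔C swapped to make it positive)
  edge (12, 6)→(12, 2): d=(0,-4) top-left  bias=+0
  edge (12, 2)→(20, 4): d=(8,2) right/bottom  bias=-1
  edge (20, 4)→(12, 6): d=(-8,2) right/bottom  bias=-1
    (6,1)@(13, 3): e=[4,6,22] → █
    (7,1)@(15, 3): e=[12,2,18] → █
    (8,1)@(17, 3): e=[20,-2,14] → ·
    (6,2)@(13, 5): e=[4,22,6] → █
    (8,2)@(17, 5): e=[20,14,-2] → ·
    (6,3)@(13, 7): e=[4,38,-10] → ·
    (7,3)@(15, 7): e=[12,34,-14] → ·
  covered (4 px):
    · · · · · · · · · ·
    · · · · · · █ █ · ·
    · · · · · · █ █ · ·
    · · · · · · · · · ·
    · · · · · · · · · ·
    · · · · · · · · · ·
T2:
  2·area = 24
  edge (15, 8)→(6, 6): d=(-9,-2) top-left  bias=+0
  edge (6, 6)→(18, 6): d=(12,0) top-left  bias=+0
  edge (18, 6)→(15, 8): d=(-3,2) right/bottom  bias=-1
    (5,3)@(11, 7): e=[1,12,11] → █
    (6,3)@(13, 7): e=[5,12,7] → █
    (7,3)@(15, 7): e=[9,12,3] → █
    (8,3)@(17, 7): e=[13,12,-1] → ·
    (5,4)@(11, 9): e=[-17,36,5] → ·
    (6,4)@(13, 9): e=[-13,36,1] → ·
    (7,4)@(15, 9): e=[-9,36,-3] → ·
  covered (3 px):
    · · · · · · · · · ·
    · · · · · · · · · ·
    · · · · · · · · · ·
    · · · · · █ █ █ · ·
    · · · · · · · · · ·
    · · · · · · · · · ·

Z-buffer (winner per pixel, '.' = empty):
  . . . . . . . . . .
  . . . . 0 0 1 1 . .
  . . . . 0 0 1 1 . .
  . . . . . 2 2 2 . .
  . . . . . . . . . .
  . . . . . . . . . .

Result: 1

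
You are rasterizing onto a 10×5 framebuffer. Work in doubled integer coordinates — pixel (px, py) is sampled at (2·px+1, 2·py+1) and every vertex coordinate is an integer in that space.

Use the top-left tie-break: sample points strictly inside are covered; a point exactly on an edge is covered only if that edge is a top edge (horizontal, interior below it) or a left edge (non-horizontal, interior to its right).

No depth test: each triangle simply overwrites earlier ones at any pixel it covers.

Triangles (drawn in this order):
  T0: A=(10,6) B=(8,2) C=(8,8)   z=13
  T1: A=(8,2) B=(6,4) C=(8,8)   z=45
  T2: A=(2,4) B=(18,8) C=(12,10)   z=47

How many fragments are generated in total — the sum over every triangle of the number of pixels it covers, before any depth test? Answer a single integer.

T0:
  2·area = 12  (B↔C swapped to make it positive)
  edge (10, 6)→(8, 8): d=(-2,2) right/bottom  bias=-1
  edge (8, 8)→(8, 2): d=(0,-6) top-left  bias=+0
  edge (8, 2)→(10, 6): d=(2,4) right/bottom  bias=-1
    (7,0)@(15, 1): e=[0,42,-30] → .  [on edge]
    (6,1)@(13, 3): e=[0,30,-18] → .  [on edge]
    (4,2)@(9, 5): e=[4,6,2] → X
    (5,2)@(11, 5): e=[0,18,-6] → .  [on edge]
    (4,3)@(9, 7): e=[0,6,6] → .  [on edge]
    (3,4)@(7, 9): e=[0,-6,18] → .  [on edge]
  covered (1 px):
    . . . . . . . . . .
    . . . . . . . . . .
    . . . . X . . . . .
    . . . . . . . . . .
    . . . . . . . . . .
T1:
  2·area = 12  (B↔C swapped to make it positive)
  edge (8, 2)→(8, 8): d=(0,6) right/bottom  bias=-1
  edge (8, 8)→(6, 4): d=(-2,-4) top-left  bias=+0
  edge (6, 4)→(8, 2): d=(2,-2) top-left  bias=+0
    (4,0)@(9, 1): e=[-6,18,0] → .  [on edge]
    (3,1)@(7, 3): e=[6,6,0] → X  [on edge]
    (4,1)@(9, 3): e=[-6,14,4] → .
    (2,2)@(5, 5): e=[18,-6,0] → .  [on edge]
    (3,2)@(7, 5): e=[6,2,4] → X
    (4,2)@(9, 5): e=[-6,10,8] → .
    (1,3)@(3, 7): e=[30,-18,0] → .  [on edge]
    (3,3)@(7, 7): e=[6,-2,8] → .
    (0,4)@(1, 9): e=[42,-30,0] → .  [on edge]
  covered (2 px):
    . . . . . . . . . .
    . . . X . . . . . .
    . . . X . . . . . .
    . . . . . . . . . .
    . . . . . . . . . .
T2:
  2·area = 56
  edge (2, 4)→(18, 8): d=(16,4) right/bottom  bias=-1
  edge (18, 8)→(12, 10): d=(-6,2) right/bottom  bias=-1
  edge (12, 10)→(2, 4): d=(-10,-6) top-left  bias=+0
    (2,2)@(5, 5): e=[4,44,8] → X
    (3,2)@(7, 5): e=[-4,40,20] → .
    (2,3)@(5, 7): e=[36,32,-12] → .
    (3,3)@(7, 7): e=[28,28,0] → X  [on edge]
    (4,3)@(9, 7): e=[20,24,12] → X
    (5,3)@(11, 7): e=[12,20,24] → X
    (6,3)@(13, 7): e=[4,16,36] → X
    (7,3)@(15, 7): e=[-4,12,48] → .
    (3,4)@(7, 9): e=[60,16,-20] → .
    (4,4)@(9, 9): e=[52,12,-8] → .
    (5,4)@(11, 9): e=[44,8,4] → X
    (7,4)@(15, 9): e=[28,0,28] → .  [on edge]
  covered (7 px):
    . . . . . . . . . .
    . . . . . . . . . .
    . . X . . . . . . .
    . . . X X X X . . .
    . . . . . X X . . .

Final: 10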